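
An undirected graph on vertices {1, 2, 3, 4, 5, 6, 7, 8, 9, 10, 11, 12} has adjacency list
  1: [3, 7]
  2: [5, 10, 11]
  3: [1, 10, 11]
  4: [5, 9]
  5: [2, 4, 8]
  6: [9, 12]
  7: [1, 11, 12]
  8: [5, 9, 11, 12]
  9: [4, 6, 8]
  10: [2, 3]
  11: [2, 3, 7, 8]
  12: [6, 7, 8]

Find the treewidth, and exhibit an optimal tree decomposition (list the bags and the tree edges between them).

Treewidth 3.
One optimal decomposition is:
Bags: B1 = {1, 2, 3, 10}  B2 = {1, 2, 3, 11}  B3 = {1, 2, 7, 11}  B4 = {2, 5, 7, 11}  B5 = {5, 7, 8, 11}  B6 = {5, 7, 8, 12}  B7 = {4, 5, 8, 12}  B8 = {4, 8, 9, 12}  B9 = {4, 6, 9, 12}
Tree: B1–B2, B2–B3, B3–B4, B4–B5, B5–B6, B6–B7, B7–B8, B8–B9

Each bag holds 4 vertices, so the decomposition has width 3, which upper-bounds the treewidth. For the lower bound: the 4 vertex sets {1,3,10}, {2}, {11}, {5,7,8,12} are disjoint, each induces a connected subgraph, and every pair is joined by at least one edge of G. Contracting each set to a single vertex therefore yields K_{4} as a minor, and since treewidth is minor-monotone, tw(G) ≥ tw(K_{4}) = 3. The upper and lower bounds meet at 3, so that is the treewidth.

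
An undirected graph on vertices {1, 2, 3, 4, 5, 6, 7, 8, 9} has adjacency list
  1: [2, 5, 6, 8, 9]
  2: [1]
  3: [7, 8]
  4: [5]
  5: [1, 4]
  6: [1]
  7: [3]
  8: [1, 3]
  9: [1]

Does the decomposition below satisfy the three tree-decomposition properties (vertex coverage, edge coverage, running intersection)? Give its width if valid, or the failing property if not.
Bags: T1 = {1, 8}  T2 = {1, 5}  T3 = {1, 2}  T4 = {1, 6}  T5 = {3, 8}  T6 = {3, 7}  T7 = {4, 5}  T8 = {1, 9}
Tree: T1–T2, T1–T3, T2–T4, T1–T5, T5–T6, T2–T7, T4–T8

Checking the three conditions: (i) the bags cover all of {1, 2, 3, 4, 5, 6, 7, 8, 9}; (ii) for each edge, some bag contains both endpoints; (iii) the bags containing any fixed vertex form a subtree. All hold, so the decomposition is valid with width 2 − 1 = 1.

Yes; width 1.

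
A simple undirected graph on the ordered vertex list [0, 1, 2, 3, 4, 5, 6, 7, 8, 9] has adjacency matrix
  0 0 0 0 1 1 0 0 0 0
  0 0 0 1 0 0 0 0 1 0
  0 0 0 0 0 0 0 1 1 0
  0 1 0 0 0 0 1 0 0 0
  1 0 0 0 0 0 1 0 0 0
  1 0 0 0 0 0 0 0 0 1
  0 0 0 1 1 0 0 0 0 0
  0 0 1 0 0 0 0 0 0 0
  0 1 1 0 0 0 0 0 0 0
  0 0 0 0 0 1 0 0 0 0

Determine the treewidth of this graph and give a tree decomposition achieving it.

Treewidth 1.
Bags: B1 = {5, 9}  B2 = {0, 5}  B3 = {0, 4}  B4 = {4, 6}  B5 = {3, 6}  B6 = {1, 3}  B7 = {1, 8}  B8 = {2, 8}  B9 = {2, 7}
Tree: B1–B2, B2–B3, B3–B4, B4–B5, B5–B6, B6–B7, B7–B8, B8–B9

Each bag holds 2 vertices, so the decomposition has width 1, which upper-bounds the treewidth. Since G has at least one edge (e.g. 9–5), it is not an edgeless graph, so tw(G) ≥ 1. Therefore the treewidth is 1.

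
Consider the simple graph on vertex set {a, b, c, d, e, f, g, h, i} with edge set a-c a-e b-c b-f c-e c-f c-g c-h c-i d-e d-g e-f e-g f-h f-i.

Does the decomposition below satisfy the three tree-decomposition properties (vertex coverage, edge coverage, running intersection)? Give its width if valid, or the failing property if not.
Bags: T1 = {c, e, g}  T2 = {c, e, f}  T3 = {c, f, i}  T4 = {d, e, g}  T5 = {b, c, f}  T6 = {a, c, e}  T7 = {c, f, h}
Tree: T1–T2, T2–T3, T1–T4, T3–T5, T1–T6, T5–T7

Yes; width 2.

Vertex coverage: the bags together contain {a, b, c, d, e, f, g, h, i}, the full vertex set. Edge coverage: each edge of G has both endpoints in at least one bag. Running intersection: for every vertex, the bags containing it form a connected subtree. All three properties hold, so this is a valid tree decomposition of width max|bag| − 1 = 2, and hence tw(G) ≤ 2.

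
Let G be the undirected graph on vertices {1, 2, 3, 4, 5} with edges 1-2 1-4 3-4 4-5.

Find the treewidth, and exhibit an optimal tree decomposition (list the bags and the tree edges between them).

The largest bag has 2 vertices, giving width 1; this decomposition certifies tw(G) ≤ 1. Any graph with an edge has treewidth ≥ 1, and G has the edge 4–1. Hence tw(G) = 1 exactly.

Treewidth 1.
One optimal decomposition is:
Bags: B1 = {1, 4}  B2 = {1, 2}  B3 = {3, 4}  B4 = {4, 5}
Tree: B1–B2, B1–B3, B1–B4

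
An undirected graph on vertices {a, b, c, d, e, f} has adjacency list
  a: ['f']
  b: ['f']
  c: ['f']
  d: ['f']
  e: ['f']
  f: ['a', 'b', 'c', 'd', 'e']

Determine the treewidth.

A width-1 tree decomposition is:
Bags: B1 = {a, f}  B2 = {d, f}  B3 = {e, f}  B4 = {b, f}  B5 = {c, f}
Tree: B1–B2, B1–B3, B3–B4, B2–B5
Every bag has size at most 2, so the width is 2 − 1 = 1 and tw(G) ≤ 1. Any graph with an edge has treewidth ≥ 1, and G has the edge f–a. Therefore the treewidth is 1.

1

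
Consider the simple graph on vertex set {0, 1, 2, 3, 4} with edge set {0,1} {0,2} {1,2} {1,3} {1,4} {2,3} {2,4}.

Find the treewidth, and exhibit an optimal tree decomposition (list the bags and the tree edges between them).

Treewidth 2.
Bags: B1 = {0, 1, 2}  B2 = {1, 2, 4}  B3 = {1, 2, 3}
Tree: B1–B2, B1–B3

Every bag has size at most 3, so the width is 3 − 1 = 2 and tw(G) ≤ 2. Conversely, {0, 1, 2} is a clique of size 3, and the vertices of any clique must share a bag in every tree decomposition; so some bag has ≥ 3 vertices and tw(G) ≥ 2. Combining the bounds, tw(G) = 2.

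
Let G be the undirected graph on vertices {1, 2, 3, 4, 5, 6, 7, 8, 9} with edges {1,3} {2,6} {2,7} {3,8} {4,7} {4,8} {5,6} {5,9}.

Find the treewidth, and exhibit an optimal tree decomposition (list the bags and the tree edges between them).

Treewidth 1.
One optimal decomposition is:
Bags: B1 = {1, 3}  B2 = {3, 8}  B3 = {4, 8}  B4 = {4, 7}  B5 = {2, 7}  B6 = {2, 6}  B7 = {5, 6}  B8 = {5, 9}
Tree: B1–B2, B2–B3, B3–B4, B4–B5, B5–B6, B6–B7, B7–B8

Every bag has size at most 2, so the width is 2 − 1 = 1 and tw(G) ≤ 1. Any graph with an edge has treewidth ≥ 1, and G has the edge 1–3. Hence tw(G) = 1 exactly.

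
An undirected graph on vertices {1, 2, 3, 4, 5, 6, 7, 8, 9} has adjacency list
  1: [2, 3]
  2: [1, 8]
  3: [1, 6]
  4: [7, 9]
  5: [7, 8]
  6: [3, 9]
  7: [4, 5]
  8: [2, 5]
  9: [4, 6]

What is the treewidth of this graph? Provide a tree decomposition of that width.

The largest bag has 3 vertices, giving width 2; this decomposition certifies tw(G) ≤ 2. For the lower bound, G contains the cycle 9–6–3–1–2–8–5–7–4–9, so G is not a forest; only forests have treewidth ≤ 1, hence tw(G) ≥ 2. Therefore the treewidth is 2.

Treewidth 2.
One such decomposition:
Bags: B1 = {3, 6, 9}  B2 = {1, 3, 9}  B3 = {1, 2, 9}  B4 = {2, 8, 9}  B5 = {5, 8, 9}  B6 = {5, 7, 9}  B7 = {4, 7, 9}
Tree: B1–B2, B2–B3, B3–B4, B4–B5, B5–B6, B6–B7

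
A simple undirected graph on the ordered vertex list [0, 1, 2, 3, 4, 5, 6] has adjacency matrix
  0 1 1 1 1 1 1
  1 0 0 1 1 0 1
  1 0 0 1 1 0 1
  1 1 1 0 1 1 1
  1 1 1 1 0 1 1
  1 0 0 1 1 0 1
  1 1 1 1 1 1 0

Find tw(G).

4

A width-4 tree decomposition is:
Bags: B1 = {0, 1, 3, 4, 6}  B2 = {0, 2, 3, 4, 6}  B3 = {0, 3, 4, 5, 6}
Tree: B1–B2, B2–B3
The largest bag has 5 vertices, giving width 4; this decomposition certifies tw(G) ≤ 4. For the lower bound, the 5 vertices {0, 1, 3, 4, 6} are pairwise adjacent, and any tree decomposition puts a clique entirely inside one bag — forcing width ≥ 4. The upper and lower bounds meet at 4, so that is the treewidth.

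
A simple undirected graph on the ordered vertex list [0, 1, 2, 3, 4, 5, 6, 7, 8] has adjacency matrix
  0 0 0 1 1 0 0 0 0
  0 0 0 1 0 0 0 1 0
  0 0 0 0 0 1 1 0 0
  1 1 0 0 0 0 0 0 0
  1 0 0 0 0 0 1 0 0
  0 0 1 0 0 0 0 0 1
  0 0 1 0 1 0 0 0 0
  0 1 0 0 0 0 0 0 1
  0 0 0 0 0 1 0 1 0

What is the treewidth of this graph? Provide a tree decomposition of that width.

Treewidth 2.
Bags: B1 = {5, 7, 8}  B2 = {1, 5, 7}  B3 = {1, 3, 5}  B4 = {0, 3, 5}  B5 = {0, 4, 5}  B6 = {4, 5, 6}  B7 = {2, 5, 6}
Tree: B1–B2, B2–B3, B3–B4, B4–B5, B5–B6, B6–B7

The largest bag has 3 vertices, giving width 2; this decomposition certifies tw(G) ≤ 2. The edges 5–8–7–1–3–0–4–6–2–5 form a cycle, so G is not a tree and its treewidth is at least 2. Hence tw(G) = 2 exactly.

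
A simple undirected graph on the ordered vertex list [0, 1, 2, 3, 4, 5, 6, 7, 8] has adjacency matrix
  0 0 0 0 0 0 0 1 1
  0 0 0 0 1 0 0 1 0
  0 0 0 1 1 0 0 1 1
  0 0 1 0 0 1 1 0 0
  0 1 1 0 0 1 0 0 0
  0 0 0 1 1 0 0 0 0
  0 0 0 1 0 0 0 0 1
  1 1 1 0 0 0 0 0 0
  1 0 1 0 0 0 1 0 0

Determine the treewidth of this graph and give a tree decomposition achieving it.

Treewidth 3.
One such decomposition:
Bags: B1 = {0, 1, 4, 7}  B2 = {0, 2, 4, 7}  B3 = {0, 2, 4, 8}  B4 = {2, 4, 5, 8}  B5 = {2, 3, 5, 8}  B6 = {3, 5, 6, 8}
Tree: B1–B2, B2–B3, B3–B4, B4–B5, B5–B6

Every bag has size at most 4, so the width is 4 − 1 = 3 and tw(G) ≤ 3. For the lower bound: the 4 vertex sets {0,1,7}, {4}, {2}, {3,5,6,8} are disjoint, each induces a connected subgraph, and every pair is joined by at least one edge of G. Contracting each set to a single vertex therefore yields K_{4} as a minor, and since treewidth is minor-monotone, tw(G) ≥ tw(K_{4}) = 3. Therefore the treewidth is 3.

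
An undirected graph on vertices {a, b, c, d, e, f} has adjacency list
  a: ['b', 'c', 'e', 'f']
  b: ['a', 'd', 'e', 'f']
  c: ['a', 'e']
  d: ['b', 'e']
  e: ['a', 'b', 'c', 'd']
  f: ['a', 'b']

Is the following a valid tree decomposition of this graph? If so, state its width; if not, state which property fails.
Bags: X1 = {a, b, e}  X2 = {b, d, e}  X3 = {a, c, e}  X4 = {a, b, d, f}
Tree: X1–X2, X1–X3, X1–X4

A tree decomposition must satisfy three properties: every vertex lies in some bag; for every edge, both endpoints lie together in some bag; and for every vertex, the bags containing it form a connected subtree. Here bags containing vertex d are not connected in the tree, so the decomposition is invalid.

No — bags containing vertex d are not connected in the tree.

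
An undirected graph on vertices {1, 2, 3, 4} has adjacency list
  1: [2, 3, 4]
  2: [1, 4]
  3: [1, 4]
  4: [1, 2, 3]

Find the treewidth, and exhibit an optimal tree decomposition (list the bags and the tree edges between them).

Treewidth 2.
One optimal decomposition is:
Bags: B1 = {1, 2, 4}  B2 = {1, 3, 4}
Tree: B1–B2

The largest bag has 3 vertices, giving width 2; this decomposition certifies tw(G) ≤ 2. For the lower bound, the 3 vertices {1, 2, 4} are pairwise adjacent, and any tree decomposition puts a clique entirely inside one bag — forcing width ≥ 2. Hence tw(G) = 2 exactly.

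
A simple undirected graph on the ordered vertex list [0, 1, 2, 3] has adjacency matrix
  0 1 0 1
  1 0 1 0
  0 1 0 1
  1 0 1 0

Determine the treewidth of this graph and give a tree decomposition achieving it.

Every bag has size at most 3, so the width is 3 − 1 = 2 and tw(G) ≤ 2. Since 1–2–3–0–1 is a cycle in G, G is not acyclic. Forests are exactly the graphs of treewidth ≤ 1, so tw(G) ≥ 2. The upper and lower bounds meet at 2, so that is the treewidth.

Treewidth 2.
One such decomposition:
Bags: B1 = {1, 2, 3}  B2 = {0, 1, 3}
Tree: B1–B2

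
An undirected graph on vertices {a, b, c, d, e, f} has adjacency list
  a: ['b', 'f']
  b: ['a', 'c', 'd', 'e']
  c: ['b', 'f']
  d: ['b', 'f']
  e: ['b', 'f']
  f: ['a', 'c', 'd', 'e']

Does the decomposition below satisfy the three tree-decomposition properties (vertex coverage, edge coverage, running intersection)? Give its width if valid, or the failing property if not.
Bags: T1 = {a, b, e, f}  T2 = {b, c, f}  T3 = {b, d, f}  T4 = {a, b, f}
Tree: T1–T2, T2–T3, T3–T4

No — bags containing vertex a are not connected in the tree.

A tree decomposition must satisfy three properties: every vertex lies in some bag; for every edge, both endpoints lie together in some bag; and for every vertex, the bags containing it form a connected subtree. Here bags containing vertex a are not connected in the tree, so the decomposition is invalid.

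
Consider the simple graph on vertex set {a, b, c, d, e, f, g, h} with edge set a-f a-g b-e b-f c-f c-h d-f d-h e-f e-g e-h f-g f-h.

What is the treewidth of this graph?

2

A width-2 tree decomposition is:
Bags: B1 = {b, e, f}  B2 = {e, f, h}  B3 = {d, f, h}  B4 = {c, f, h}  B5 = {e, f, g}  B6 = {a, f, g}
Tree: B1–B2, B2–B3, B3–B4, B1–B5, B5–B6
The largest bag has 3 vertices, giving width 2; this decomposition certifies tw(G) ≤ 2. Conversely, {e, f, g} is a clique of size 3, and the vertices of any clique must share a bag in every tree decomposition; so some bag has ≥ 3 vertices and tw(G) ≥ 2. The upper and lower bounds meet at 2, so that is the treewidth.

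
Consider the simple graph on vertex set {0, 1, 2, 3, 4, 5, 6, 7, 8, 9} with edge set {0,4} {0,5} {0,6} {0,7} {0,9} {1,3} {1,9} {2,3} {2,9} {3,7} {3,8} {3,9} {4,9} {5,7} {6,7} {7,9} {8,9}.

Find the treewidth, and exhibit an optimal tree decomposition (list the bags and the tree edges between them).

Treewidth 2.
One such decomposition:
Bags: B1 = {0, 4, 9}  B2 = {0, 7, 9}  B3 = {0, 6, 7}  B4 = {3, 7, 9}  B5 = {0, 5, 7}  B6 = {3, 8, 9}  B7 = {1, 3, 9}  B8 = {2, 3, 9}
Tree: B1–B2, B2–B3, B2–B4, B3–B5, B4–B6, B4–B7, B6–B8

The largest bag has 3 vertices, giving width 2; this decomposition certifies tw(G) ≤ 2. Conversely, {0, 4, 9} is a clique of size 3, and the vertices of any clique must share a bag in every tree decomposition; so some bag has ≥ 3 vertices and tw(G) ≥ 2. Combining the bounds, tw(G) = 2.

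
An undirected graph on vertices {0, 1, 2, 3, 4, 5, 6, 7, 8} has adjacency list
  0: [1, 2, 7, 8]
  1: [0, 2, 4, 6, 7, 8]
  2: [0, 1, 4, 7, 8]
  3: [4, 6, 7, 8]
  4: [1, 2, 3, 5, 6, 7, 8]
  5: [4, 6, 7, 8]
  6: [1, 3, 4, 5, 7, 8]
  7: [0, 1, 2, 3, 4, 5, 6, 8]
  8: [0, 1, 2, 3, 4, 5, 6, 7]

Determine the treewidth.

4

A width-4 tree decomposition is:
Bags: B1 = {3, 4, 6, 7, 8}  B2 = {1, 4, 6, 7, 8}  B3 = {1, 2, 4, 7, 8}  B4 = {0, 1, 2, 7, 8}  B5 = {4, 5, 6, 7, 8}
Tree: B1–B2, B2–B3, B3–B4, B1–B5
Each bag holds 5 vertices, so the decomposition has width 4, which upper-bounds the treewidth. Conversely, {0, 1, 2, 7, 8} is a clique of size 5, and the vertices of any clique must share a bag in every tree decomposition; so some bag has ≥ 5 vertices and tw(G) ≥ 4. Therefore the treewidth is 4.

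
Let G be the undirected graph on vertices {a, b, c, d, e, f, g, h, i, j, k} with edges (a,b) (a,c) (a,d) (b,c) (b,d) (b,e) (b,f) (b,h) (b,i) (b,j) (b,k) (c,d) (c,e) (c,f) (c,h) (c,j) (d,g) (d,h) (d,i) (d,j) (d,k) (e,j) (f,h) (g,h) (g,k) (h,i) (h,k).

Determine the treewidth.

A width-3 tree decomposition is:
Bags: B1 = {b, c, f, h}  B2 = {b, c, d, h}  B3 = {b, d, h, k}  B4 = {a, b, c, d}  B5 = {b, c, d, j}  B6 = {d, g, h, k}  B7 = {b, c, e, j}  B8 = {b, d, h, i}
Tree: B1–B2, B2–B3, B2–B4, B4–B5, B3–B6, B5–B7, B2–B8
Every bag has size at most 4, so the width is 4 − 1 = 3 and tw(G) ≤ 3. Conversely, {d, g, h, k} is a clique of size 4, and the vertices of any clique must share a bag in every tree decomposition; so some bag has ≥ 4 vertices and tw(G) ≥ 3. Combining the bounds, tw(G) = 3.

3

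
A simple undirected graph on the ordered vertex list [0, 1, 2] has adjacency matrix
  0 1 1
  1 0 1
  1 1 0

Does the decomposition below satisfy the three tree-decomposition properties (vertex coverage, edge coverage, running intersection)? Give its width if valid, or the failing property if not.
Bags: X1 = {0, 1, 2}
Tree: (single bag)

Checking the three conditions: (i) the bags cover all of {0, 1, 2}; (ii) for each edge, some bag contains both endpoints; (iii) the bags containing any fixed vertex form a subtree. All hold, so the decomposition is valid with width 3 − 1 = 2.

Yes; width 2.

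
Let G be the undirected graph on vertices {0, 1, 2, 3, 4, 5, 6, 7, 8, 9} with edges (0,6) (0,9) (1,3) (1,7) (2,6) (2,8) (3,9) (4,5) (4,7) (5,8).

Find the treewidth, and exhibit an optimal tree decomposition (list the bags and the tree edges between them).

Treewidth 2.
One optimal decomposition is:
Bags: B1 = {4, 5, 8}  B2 = {2, 4, 8}  B3 = {2, 4, 6}  B4 = {0, 4, 6}  B5 = {0, 4, 9}  B6 = {3, 4, 9}  B7 = {1, 3, 4}  B8 = {1, 4, 7}
Tree: B1–B2, B2–B3, B3–B4, B4–B5, B5–B6, B6–B7, B7–B8

Every bag has size at most 3, so the width is 3 − 1 = 2 and tw(G) ≤ 2. Since 4–5–8–2–6–0–9–3–1–7–4 is a cycle in G, G is not acyclic. Forests are exactly the graphs of treewidth ≤ 1, so tw(G) ≥ 2. Therefore the treewidth is 2.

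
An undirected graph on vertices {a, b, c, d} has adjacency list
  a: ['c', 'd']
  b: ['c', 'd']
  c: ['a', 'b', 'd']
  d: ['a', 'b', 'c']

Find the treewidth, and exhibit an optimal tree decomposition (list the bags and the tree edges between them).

Each bag holds 3 vertices, so the decomposition has width 2, which upper-bounds the treewidth. On the other hand G contains the 3-clique {a, c, d}. A clique must lie in a single bag of any decomposition, so no decomposition can have width below 2. Hence tw(G) = 2 exactly.

Treewidth 2.
One such decomposition:
Bags: B1 = {b, c, d}  B2 = {a, c, d}
Tree: B1–B2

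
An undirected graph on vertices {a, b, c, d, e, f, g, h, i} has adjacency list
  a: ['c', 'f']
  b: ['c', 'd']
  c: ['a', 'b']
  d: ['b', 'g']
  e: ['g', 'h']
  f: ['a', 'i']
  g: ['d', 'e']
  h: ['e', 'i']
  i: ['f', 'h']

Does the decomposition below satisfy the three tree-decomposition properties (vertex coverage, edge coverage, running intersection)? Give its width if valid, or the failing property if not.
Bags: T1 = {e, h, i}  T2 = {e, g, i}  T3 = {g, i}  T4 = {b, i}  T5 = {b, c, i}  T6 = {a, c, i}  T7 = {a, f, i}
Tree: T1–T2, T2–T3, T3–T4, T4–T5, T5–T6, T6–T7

No — vertex d appears in no bag.

A tree decomposition must satisfy three properties: every vertex lies in some bag; for every edge, both endpoints lie together in some bag; and for every vertex, the bags containing it form a connected subtree. Here vertex d appears in no bag, so the decomposition is invalid.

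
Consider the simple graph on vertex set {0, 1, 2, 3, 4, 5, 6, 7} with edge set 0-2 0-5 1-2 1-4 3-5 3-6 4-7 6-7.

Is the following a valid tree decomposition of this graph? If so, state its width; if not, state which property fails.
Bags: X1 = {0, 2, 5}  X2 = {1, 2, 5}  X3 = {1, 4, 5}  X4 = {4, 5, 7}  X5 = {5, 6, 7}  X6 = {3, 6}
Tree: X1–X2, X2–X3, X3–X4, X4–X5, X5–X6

A tree decomposition must satisfy three properties: every vertex lies in some bag; for every edge, both endpoints lie together in some bag; and for every vertex, the bags containing it form a connected subtree. Here edge (5,3) lies in no bag, so the decomposition is invalid.

No — edge (5,3) lies in no bag.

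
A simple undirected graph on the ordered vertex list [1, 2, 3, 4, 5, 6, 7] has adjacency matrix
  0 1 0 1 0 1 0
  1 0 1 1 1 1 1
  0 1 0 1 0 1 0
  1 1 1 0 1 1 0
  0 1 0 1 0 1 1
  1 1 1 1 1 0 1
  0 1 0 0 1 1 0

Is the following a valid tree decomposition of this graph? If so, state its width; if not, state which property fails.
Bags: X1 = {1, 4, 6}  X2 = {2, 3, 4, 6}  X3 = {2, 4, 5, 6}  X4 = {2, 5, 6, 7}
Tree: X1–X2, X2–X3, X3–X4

A tree decomposition must satisfy three properties: every vertex lies in some bag; for every edge, both endpoints lie together in some bag; and for every vertex, the bags containing it form a connected subtree. Here edge (2,1) lies in no bag, so the decomposition is invalid.

No — edge (2,1) lies in no bag.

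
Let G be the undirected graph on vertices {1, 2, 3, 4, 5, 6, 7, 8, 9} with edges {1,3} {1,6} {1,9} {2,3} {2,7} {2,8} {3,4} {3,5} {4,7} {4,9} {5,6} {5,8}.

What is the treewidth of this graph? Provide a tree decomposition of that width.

Treewidth 3.
One optimal decomposition is:
Bags: B1 = {1, 5, 6, 8}  B2 = {1, 3, 5, 8}  B3 = {1, 2, 3, 8}  B4 = {1, 2, 3, 9}  B5 = {2, 3, 4, 9}  B6 = {2, 4, 7, 9}
Tree: B1–B2, B2–B3, B3–B4, B4–B5, B5–B6

Each bag holds 4 vertices, so the decomposition has width 3, which upper-bounds the treewidth. For the lower bound: the 4 vertex sets {5,6,8}, {1}, {3}, {2,4,7,9} are disjoint, each induces a connected subgraph, and every pair is joined by at least one edge of G. Contracting each set to a single vertex therefore yields K_{4} as a minor, and since treewidth is minor-monotone, tw(G) ≥ tw(K_{4}) = 3. The upper and lower bounds meet at 3, so that is the treewidth.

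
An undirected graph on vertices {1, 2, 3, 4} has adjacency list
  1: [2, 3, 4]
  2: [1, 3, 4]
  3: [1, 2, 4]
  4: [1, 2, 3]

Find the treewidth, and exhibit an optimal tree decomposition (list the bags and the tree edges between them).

Treewidth 3.
One optimal decomposition is:
Bags: B1 = {1, 2, 3, 4}
Tree: (single bag)

With just one bag of size 4, the width is 4 − 1 = 3, so tw(G) ≤ 3. Conversely, {1, 2, 3, 4} is a clique of size 4, and the vertices of any clique must share a bag in every tree decomposition; so some bag has ≥ 4 vertices and tw(G) ≥ 3. The upper and lower bounds meet at 3, so that is the treewidth.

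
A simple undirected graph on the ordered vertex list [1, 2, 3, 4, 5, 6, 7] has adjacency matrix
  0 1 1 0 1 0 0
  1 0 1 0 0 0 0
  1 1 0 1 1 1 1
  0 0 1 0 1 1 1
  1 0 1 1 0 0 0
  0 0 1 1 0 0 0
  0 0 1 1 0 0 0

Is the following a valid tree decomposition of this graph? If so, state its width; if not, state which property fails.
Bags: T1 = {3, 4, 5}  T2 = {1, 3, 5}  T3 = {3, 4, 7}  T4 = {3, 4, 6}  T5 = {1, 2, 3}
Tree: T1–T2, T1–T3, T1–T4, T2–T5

Yes; width 2.

Every vertex of G appears in some bag (union = {1, 2, 3, 4, 5, 6, 7}); every edge is covered by a bag; and for each vertex v the set of bags containing v is connected in the bag tree. The decomposition is therefore valid. The largest bag has 3 vertices, so the width is 2.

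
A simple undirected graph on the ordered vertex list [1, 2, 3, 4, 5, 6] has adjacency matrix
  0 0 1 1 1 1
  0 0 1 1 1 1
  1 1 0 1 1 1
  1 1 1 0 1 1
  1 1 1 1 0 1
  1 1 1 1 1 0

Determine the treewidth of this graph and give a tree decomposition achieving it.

Treewidth 4.
One such decomposition:
Bags: B1 = {1, 3, 4, 5, 6}  B2 = {2, 3, 4, 5, 6}
Tree: B1–B2

Each bag holds 5 vertices, so the decomposition has width 4, which upper-bounds the treewidth. On the other hand G contains the 5-clique {1, 3, 4, 5, 6}. A clique must lie in a single bag of any decomposition, so no decomposition can have width below 4. The upper and lower bounds meet at 4, so that is the treewidth.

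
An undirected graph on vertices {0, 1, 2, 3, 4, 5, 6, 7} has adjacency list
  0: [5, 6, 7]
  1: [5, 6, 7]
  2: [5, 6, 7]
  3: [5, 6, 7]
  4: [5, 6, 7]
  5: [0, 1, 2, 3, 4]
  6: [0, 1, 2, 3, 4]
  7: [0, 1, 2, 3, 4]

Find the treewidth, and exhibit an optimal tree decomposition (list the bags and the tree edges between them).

Treewidth 3.
Bags: B1 = {2, 5, 6, 7}  B2 = {4, 5, 6, 7}  B3 = {1, 5, 6, 7}  B4 = {0, 5, 6, 7}  B5 = {3, 5, 6, 7}
Tree: B1–B2, B2–B3, B3–B4, B4–B5

Every bag has size at most 4, so the width is 4 − 1 = 3 and tw(G) ≤ 3. For the lower bound: the 4 vertex sets {2,7}, {4,6}, {5}, {1} are disjoint, each induces a connected subgraph, and every pair is joined by at least one edge of G. Contracting each set to a single vertex therefore yields K_{4} as a minor, and since treewidth is minor-monotone, tw(G) ≥ tw(K_{4}) = 3. The upper and lower bounds meet at 3, so that is the treewidth.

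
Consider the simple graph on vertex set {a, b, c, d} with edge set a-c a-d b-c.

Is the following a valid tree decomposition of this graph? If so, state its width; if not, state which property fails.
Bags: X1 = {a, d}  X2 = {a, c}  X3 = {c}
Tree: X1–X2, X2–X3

A tree decomposition must satisfy three properties: every vertex lies in some bag; for every edge, both endpoints lie together in some bag; and for every vertex, the bags containing it form a connected subtree. Here vertex b appears in no bag, so the decomposition is invalid.

No — vertex b appears in no bag.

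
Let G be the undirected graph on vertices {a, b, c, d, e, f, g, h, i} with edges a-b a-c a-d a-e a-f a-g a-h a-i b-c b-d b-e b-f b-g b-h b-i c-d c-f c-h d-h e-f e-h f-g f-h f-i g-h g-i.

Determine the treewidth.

A width-4 tree decomposition is:
Bags: B1 = {a, b, c, f, h}  B2 = {a, b, c, d, h}  B3 = {a, b, f, g, h}  B4 = {a, b, f, g, i}  B5 = {a, b, e, f, h}
Tree: B1–B2, B1–B3, B3–B4, B1–B5
The largest bag has 5 vertices, giving width 4; this decomposition certifies tw(G) ≤ 4. For the lower bound, the 5 vertices {a, b, c, d, h} are pairwise adjacent, and any tree decomposition puts a clique entirely inside one bag — forcing width ≥ 4. Hence tw(G) = 4 exactly.

4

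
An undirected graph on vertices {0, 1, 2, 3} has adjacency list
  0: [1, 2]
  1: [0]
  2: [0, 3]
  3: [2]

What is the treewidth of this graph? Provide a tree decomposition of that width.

Treewidth 1.
Bags: B1 = {0, 2}  B2 = {0, 1}  B3 = {2, 3}
Tree: B1–B2, B1–B3

Every bag has size at most 2, so the width is 2 − 1 = 1 and tw(G) ≤ 1. Since G has at least one edge (e.g. 2–0), it is not an edgeless graph, so tw(G) ≥ 1. Hence tw(G) = 1 exactly.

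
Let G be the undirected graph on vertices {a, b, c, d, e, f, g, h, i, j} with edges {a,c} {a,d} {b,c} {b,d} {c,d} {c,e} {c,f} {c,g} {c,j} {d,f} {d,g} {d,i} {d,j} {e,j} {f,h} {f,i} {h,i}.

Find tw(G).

A width-2 tree decomposition is:
Bags: B1 = {c, d, g}  B2 = {c, d, f}  B3 = {d, f, i}  B4 = {c, d, j}  B5 = {f, h, i}  B6 = {b, c, d}  B7 = {c, e, j}  B8 = {a, c, d}
Tree: B1–B2, B2–B3, B2–B4, B3–B5, B2–B6, B4–B7, B2–B8
The largest bag has 3 vertices, giving width 2; this decomposition certifies tw(G) ≤ 2. For the lower bound, the 3 vertices {c, d, f} are pairwise adjacent, and any tree decomposition puts a clique entirely inside one bag — forcing width ≥ 2. The upper and lower bounds meet at 2, so that is the treewidth.

2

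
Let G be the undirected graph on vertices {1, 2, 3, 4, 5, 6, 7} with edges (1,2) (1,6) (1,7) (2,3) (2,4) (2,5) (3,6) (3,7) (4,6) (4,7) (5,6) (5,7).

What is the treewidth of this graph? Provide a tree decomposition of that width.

Treewidth 3.
One such decomposition:
Bags: B1 = {2, 3, 6, 7}  B2 = {1, 2, 6, 7}  B3 = {2, 5, 6, 7}  B4 = {2, 4, 6, 7}
Tree: B1–B2, B2–B3, B3–B4

Every bag has size at most 4, so the width is 4 − 1 = 3 and tw(G) ≤ 3. For the lower bound: the 4 vertex sets {3,6}, {1,7}, {2}, {5} are disjoint, each induces a connected subgraph, and every pair is joined by at least one edge of G. Contracting each set to a single vertex therefore yields K_{4} as a minor, and since treewidth is minor-monotone, tw(G) ≥ tw(K_{4}) = 3. Hence tw(G) = 3 exactly.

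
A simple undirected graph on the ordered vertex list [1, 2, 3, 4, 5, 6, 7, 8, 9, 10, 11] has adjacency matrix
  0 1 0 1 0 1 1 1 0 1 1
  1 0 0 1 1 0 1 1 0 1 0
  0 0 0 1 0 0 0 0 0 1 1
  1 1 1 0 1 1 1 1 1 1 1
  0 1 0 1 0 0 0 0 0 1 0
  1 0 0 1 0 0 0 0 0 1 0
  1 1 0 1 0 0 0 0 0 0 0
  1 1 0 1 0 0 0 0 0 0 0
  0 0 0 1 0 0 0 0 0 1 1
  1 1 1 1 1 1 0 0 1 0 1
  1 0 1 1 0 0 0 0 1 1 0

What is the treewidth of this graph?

A width-3 tree decomposition is:
Bags: B1 = {1, 4, 10, 11}  B2 = {1, 2, 4, 10}  B3 = {2, 4, 5, 10}  B4 = {1, 4, 6, 10}  B5 = {1, 2, 4, 7}  B6 = {3, 4, 10, 11}  B7 = {1, 2, 4, 8}  B8 = {4, 9, 10, 11}
Tree: B1–B2, B2–B3, B1–B4, B2–B5, B1–B6, B5–B7, B6–B8
The largest bag has 4 vertices, giving width 3; this decomposition certifies tw(G) ≤ 3. On the other hand G contains the 4-clique {1, 2, 4, 8}. A clique must lie in a single bag of any decomposition, so no decomposition can have width below 3. Hence tw(G) = 3 exactly.

3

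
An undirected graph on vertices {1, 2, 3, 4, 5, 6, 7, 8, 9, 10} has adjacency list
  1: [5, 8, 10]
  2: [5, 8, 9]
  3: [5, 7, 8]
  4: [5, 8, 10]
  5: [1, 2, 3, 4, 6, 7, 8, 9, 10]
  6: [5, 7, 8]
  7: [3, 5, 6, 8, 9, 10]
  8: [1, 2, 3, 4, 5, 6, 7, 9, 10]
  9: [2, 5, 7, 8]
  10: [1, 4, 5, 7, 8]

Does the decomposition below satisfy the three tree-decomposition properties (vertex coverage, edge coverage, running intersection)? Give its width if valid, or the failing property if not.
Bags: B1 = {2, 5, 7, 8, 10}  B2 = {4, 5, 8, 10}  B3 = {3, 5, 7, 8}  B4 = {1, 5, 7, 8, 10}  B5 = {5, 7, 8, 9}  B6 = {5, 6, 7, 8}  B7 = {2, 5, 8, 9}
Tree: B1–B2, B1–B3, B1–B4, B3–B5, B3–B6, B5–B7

No — bags containing vertex 2 are not connected in the tree.

A tree decomposition must satisfy three properties: every vertex lies in some bag; for every edge, both endpoints lie together in some bag; and for every vertex, the bags containing it form a connected subtree. Here bags containing vertex 2 are not connected in the tree, so the decomposition is invalid.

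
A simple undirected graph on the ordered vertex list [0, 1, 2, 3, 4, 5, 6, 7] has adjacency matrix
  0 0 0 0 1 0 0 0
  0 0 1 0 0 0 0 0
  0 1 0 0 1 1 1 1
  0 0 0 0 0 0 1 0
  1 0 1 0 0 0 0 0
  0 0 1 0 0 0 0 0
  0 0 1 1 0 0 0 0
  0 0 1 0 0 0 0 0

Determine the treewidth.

A width-1 tree decomposition is:
Bags: B1 = {2, 6}  B2 = {2, 5}  B3 = {1, 2}  B4 = {3, 6}  B5 = {2, 4}  B6 = {2, 7}  B7 = {0, 4}
Tree: B1–B2, B2–B3, B1–B4, B2–B5, B2–B6, B5–B7
Each bag holds 2 vertices, so the decomposition has width 1, which upper-bounds the treewidth. Any graph with an edge has treewidth ≥ 1, and G has the edge 6–2. Therefore the treewidth is 1.

1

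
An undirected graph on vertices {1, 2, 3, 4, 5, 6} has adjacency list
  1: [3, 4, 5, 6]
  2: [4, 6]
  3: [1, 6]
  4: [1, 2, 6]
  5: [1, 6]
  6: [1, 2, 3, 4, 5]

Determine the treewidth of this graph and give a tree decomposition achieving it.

The largest bag has 3 vertices, giving width 2; this decomposition certifies tw(G) ≤ 2. Conversely, {1, 3, 6} is a clique of size 3, and the vertices of any clique must share a bag in every tree decomposition; so some bag has ≥ 3 vertices and tw(G) ≥ 2. The upper and lower bounds meet at 2, so that is the treewidth.

Treewidth 2.
One such decomposition:
Bags: B1 = {1, 3, 6}  B2 = {1, 4, 6}  B3 = {2, 4, 6}  B4 = {1, 5, 6}
Tree: B1–B2, B2–B3, B1–B4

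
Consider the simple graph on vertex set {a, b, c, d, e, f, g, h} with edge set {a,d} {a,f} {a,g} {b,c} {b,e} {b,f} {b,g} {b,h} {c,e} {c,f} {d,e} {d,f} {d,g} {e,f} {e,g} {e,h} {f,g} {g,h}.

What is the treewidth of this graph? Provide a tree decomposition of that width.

Treewidth 3.
Bags: B1 = {b, e, f, g}  B2 = {b, c, e, f}  B3 = {d, e, f, g}  B4 = {b, e, g, h}  B5 = {a, d, f, g}
Tree: B1–B2, B1–B3, B1–B4, B3–B5

The largest bag has 4 vertices, giving width 3; this decomposition certifies tw(G) ≤ 3. Conversely, {b, e, g, h} is a clique of size 4, and the vertices of any clique must share a bag in every tree decomposition; so some bag has ≥ 4 vertices and tw(G) ≥ 3. The upper and lower bounds meet at 3, so that is the treewidth.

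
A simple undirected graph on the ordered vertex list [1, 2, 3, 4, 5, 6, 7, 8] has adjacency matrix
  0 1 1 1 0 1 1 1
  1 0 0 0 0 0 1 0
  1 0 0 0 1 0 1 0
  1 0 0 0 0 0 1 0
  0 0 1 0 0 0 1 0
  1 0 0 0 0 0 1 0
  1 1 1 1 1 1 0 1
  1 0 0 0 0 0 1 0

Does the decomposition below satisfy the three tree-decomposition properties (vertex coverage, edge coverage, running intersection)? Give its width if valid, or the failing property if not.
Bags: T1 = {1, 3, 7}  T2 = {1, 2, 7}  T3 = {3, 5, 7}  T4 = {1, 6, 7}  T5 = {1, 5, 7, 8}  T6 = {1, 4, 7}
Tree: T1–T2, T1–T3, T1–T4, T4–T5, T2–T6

A tree decomposition must satisfy three properties: every vertex lies in some bag; for every edge, both endpoints lie together in some bag; and for every vertex, the bags containing it form a connected subtree. Here bags containing vertex 5 are not connected in the tree, so the decomposition is invalid.

No — bags containing vertex 5 are not connected in the tree.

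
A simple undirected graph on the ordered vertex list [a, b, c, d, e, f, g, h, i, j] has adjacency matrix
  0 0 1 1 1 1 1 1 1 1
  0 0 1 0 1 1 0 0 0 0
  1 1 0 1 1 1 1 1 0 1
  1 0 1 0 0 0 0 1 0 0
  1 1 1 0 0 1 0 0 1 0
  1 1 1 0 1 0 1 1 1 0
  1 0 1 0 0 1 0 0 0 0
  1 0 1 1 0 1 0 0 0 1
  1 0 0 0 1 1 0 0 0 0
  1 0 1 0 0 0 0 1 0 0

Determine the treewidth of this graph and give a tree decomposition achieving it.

The largest bag has 4 vertices, giving width 3; this decomposition certifies tw(G) ≤ 3. On the other hand G contains the 4-clique {a, c, d, h}. A clique must lie in a single bag of any decomposition, so no decomposition can have width below 3. Hence tw(G) = 3 exactly.

Treewidth 3.
One such decomposition:
Bags: B1 = {a, c, f, h}  B2 = {a, c, e, f}  B3 = {a, c, f, g}  B4 = {a, c, d, h}  B5 = {a, c, h, j}  B6 = {a, e, f, i}  B7 = {b, c, e, f}
Tree: B1–B2, B1–B3, B1–B4, B1–B5, B2–B6, B2–B7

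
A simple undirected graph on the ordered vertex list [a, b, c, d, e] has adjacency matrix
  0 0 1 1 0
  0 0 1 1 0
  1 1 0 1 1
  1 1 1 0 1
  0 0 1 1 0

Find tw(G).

2

A width-2 tree decomposition is:
Bags: B1 = {a, c, d}  B2 = {b, c, d}  B3 = {c, d, e}
Tree: B1–B2, B1–B3
Each bag holds 3 vertices, so the decomposition has width 2, which upper-bounds the treewidth. On the other hand G contains the 3-clique {c, d, e}. A clique must lie in a single bag of any decomposition, so no decomposition can have width below 2. Therefore the treewidth is 2.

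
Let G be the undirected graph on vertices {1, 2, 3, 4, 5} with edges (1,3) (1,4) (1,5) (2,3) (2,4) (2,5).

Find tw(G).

A width-2 tree decomposition is:
Bags: B1 = {1, 2, 3}  B2 = {1, 2, 5}  B3 = {1, 2, 4}
Tree: B1–B2, B2–B3
Each bag holds 3 vertices, so the decomposition has width 2, which upper-bounds the treewidth. Since 3–1–5–2–3 is a cycle in G, G is not acyclic. Forests are exactly the graphs of treewidth ≤ 1, so tw(G) ≥ 2. Combining the bounds, tw(G) = 2.

2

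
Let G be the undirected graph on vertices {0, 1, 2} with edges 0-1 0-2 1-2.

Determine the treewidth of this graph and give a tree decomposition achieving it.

A single bag containing all 3 vertices is trivially a valid decomposition of width 2. On the other hand G contains the 3-clique {0, 1, 2}. A clique must lie in a single bag of any decomposition, so no decomposition can have width below 2. Therefore the treewidth is 2.

Treewidth 2.
One such decomposition:
Bags: B1 = {0, 1, 2}
Tree: (single bag)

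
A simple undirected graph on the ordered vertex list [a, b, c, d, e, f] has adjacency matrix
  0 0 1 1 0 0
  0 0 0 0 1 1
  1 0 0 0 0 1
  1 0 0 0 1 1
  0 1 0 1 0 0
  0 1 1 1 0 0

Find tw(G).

A width-2 tree decomposition is:
Bags: B1 = {a, c, d}  B2 = {c, d, f}  B3 = {d, e, f}  B4 = {b, e, f}
Tree: B1–B2, B2–B3, B3–B4
Every bag has size at most 3, so the width is 3 − 1 = 2 and tw(G) ≤ 2. Since a–c–f–d–a is a cycle in G, G is not acyclic. Forests are exactly the graphs of treewidth ≤ 1, so tw(G) ≥ 2. The upper and lower bounds meet at 2, so that is the treewidth.

2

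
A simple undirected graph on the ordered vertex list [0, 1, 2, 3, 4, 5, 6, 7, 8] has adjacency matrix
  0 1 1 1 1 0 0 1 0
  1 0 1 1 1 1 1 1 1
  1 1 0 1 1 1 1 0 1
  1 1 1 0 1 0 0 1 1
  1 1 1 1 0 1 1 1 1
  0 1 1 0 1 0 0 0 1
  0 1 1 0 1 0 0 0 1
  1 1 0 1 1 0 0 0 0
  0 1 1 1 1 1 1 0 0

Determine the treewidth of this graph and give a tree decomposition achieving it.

Every bag has size at most 5, so the width is 5 − 1 = 4 and tw(G) ≤ 4. On the other hand G contains the 5-clique {0, 1, 2, 3, 4}. A clique must lie in a single bag of any decomposition, so no decomposition can have width below 4. Hence tw(G) = 4 exactly.

Treewidth 4.
One optimal decomposition is:
Bags: B1 = {0, 1, 2, 3, 4}  B2 = {1, 2, 3, 4, 8}  B3 = {0, 1, 3, 4, 7}  B4 = {1, 2, 4, 6, 8}  B5 = {1, 2, 4, 5, 8}
Tree: B1–B2, B1–B3, B2–B4, B2–B5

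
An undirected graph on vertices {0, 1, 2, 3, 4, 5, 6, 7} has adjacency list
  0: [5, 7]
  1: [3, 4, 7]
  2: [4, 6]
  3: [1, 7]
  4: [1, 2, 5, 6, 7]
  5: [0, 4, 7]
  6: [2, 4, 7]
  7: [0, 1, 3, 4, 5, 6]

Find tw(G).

2

A width-2 tree decomposition is:
Bags: B1 = {4, 5, 7}  B2 = {4, 6, 7}  B3 = {1, 4, 7}  B4 = {2, 4, 6}  B5 = {0, 5, 7}  B6 = {1, 3, 7}
Tree: B1–B2, B1–B3, B2–B4, B1–B5, B3–B6
Each bag holds 3 vertices, so the decomposition has width 2, which upper-bounds the treewidth. On the other hand G contains the 3-clique {2, 4, 6}. A clique must lie in a single bag of any decomposition, so no decomposition can have width below 2. Hence tw(G) = 2 exactly.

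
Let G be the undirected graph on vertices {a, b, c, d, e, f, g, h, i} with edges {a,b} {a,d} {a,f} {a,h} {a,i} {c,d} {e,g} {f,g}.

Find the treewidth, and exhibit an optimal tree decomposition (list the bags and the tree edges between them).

Treewidth 1.
One such decomposition:
Bags: B1 = {a, f}  B2 = {a, d}  B3 = {f, g}  B4 = {a, b}  B5 = {a, h}  B6 = {c, d}  B7 = {e, g}  B8 = {a, i}
Tree: B1–B2, B1–B3, B1–B4, B1–B5, B2–B6, B3–B7, B4–B8

The largest bag has 2 vertices, giving width 1; this decomposition certifies tw(G) ≤ 1. Since G has at least one edge (e.g. a–f), it is not an edgeless graph, so tw(G) ≥ 1. Therefore the treewidth is 1.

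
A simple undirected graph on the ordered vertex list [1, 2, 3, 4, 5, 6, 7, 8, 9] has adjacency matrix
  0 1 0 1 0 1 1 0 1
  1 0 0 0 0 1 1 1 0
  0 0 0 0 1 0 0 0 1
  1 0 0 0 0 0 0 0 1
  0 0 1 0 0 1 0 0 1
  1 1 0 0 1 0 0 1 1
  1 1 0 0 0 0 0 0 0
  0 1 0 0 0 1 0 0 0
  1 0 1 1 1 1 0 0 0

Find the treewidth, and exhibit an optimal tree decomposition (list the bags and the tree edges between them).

Treewidth 2.
Bags: B1 = {1, 6, 9}  B2 = {5, 6, 9}  B3 = {1, 2, 6}  B4 = {3, 5, 9}  B5 = {1, 2, 7}  B6 = {1, 4, 9}  B7 = {2, 6, 8}
Tree: B1–B2, B1–B3, B2–B4, B3–B5, B1–B6, B3–B7

Each bag holds 3 vertices, so the decomposition has width 2, which upper-bounds the treewidth. For the lower bound, the 3 vertices {2, 6, 8} are pairwise adjacent, and any tree decomposition puts a clique entirely inside one bag — forcing width ≥ 2. Hence tw(G) = 2 exactly.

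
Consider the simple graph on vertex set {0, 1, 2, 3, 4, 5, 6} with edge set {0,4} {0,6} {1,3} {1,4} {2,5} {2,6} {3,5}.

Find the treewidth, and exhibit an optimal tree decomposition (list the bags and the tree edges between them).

Treewidth 2.
Bags: B1 = {0, 2, 6}  B2 = {0, 2, 4}  B3 = {1, 2, 4}  B4 = {1, 2, 3}  B5 = {2, 3, 5}
Tree: B1–B2, B2–B3, B3–B4, B4–B5

Every bag has size at most 3, so the width is 3 − 1 = 2 and tw(G) ≤ 2. For the lower bound, G contains the cycle 2–6–0–4–1–3–5–2, so G is not a forest; only forests have treewidth ≤ 1, hence tw(G) ≥ 2. Therefore the treewidth is 2.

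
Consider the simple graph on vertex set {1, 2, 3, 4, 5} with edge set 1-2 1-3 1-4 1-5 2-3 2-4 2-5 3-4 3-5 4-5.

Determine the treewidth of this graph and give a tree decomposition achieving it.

Treewidth 4.
One optimal decomposition is:
Bags: B1 = {1, 2, 3, 4, 5}
Tree: (single bag)

With just one bag of size 5, the width is 5 − 1 = 4, so tw(G) ≤ 4. Conversely, {1, 2, 3, 4, 5} is a clique of size 5, and the vertices of any clique must share a bag in every tree decomposition; so some bag has ≥ 5 vertices and tw(G) ≥ 4. Therefore the treewidth is 4.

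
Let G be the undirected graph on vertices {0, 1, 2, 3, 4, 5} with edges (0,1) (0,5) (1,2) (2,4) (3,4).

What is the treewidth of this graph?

A width-1 tree decomposition is:
Bags: B1 = {0, 5}  B2 = {0, 1}  B3 = {1, 2}  B4 = {2, 4}  B5 = {3, 4}
Tree: B1–B2, B2–B3, B3–B4, B4–B5
The largest bag has 2 vertices, giving width 1; this decomposition certifies tw(G) ≤ 1. Any graph with an edge has treewidth ≥ 1, and G has the edge 5–0. The upper and lower bounds meet at 1, so that is the treewidth.

1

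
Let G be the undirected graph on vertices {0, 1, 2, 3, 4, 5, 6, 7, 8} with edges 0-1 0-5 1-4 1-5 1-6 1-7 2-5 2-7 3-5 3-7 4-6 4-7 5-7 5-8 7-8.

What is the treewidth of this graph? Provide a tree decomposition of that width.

Treewidth 2.
Bags: B1 = {1, 4, 7}  B2 = {1, 5, 7}  B3 = {0, 1, 5}  B4 = {3, 5, 7}  B5 = {1, 4, 6}  B6 = {2, 5, 7}  B7 = {5, 7, 8}
Tree: B1–B2, B2–B3, B2–B4, B1–B5, B4–B6, B4–B7

The largest bag has 3 vertices, giving width 2; this decomposition certifies tw(G) ≤ 2. On the other hand G contains the 3-clique {1, 4, 6}. A clique must lie in a single bag of any decomposition, so no decomposition can have width below 2. Combining the bounds, tw(G) = 2.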